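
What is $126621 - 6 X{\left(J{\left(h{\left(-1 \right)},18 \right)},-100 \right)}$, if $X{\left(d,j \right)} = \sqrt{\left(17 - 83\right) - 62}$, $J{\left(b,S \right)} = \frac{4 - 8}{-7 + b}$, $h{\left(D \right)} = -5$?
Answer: $126621 - 48 i \sqrt{2} \approx 1.2662 \cdot 10^{5} - 67.882 i$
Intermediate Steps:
$J{\left(b,S \right)} = - \frac{4}{-7 + b}$
$X{\left(d,j \right)} = 8 i \sqrt{2}$ ($X{\left(d,j \right)} = \sqrt{\left(17 - 83\right) - 62} = \sqrt{-66 - 62} = \sqrt{-128} = 8 i \sqrt{2}$)
$126621 - 6 X{\left(J{\left(h{\left(-1 \right)},18 \right)},-100 \right)} = 126621 - 6 \cdot 8 i \sqrt{2} = 126621 - 48 i \sqrt{2}$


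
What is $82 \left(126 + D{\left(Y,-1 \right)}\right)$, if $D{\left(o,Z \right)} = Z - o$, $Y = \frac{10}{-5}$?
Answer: $10414$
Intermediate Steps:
$Y = -2$ ($Y = 10 \left(- \frac{1}{5}\right) = -2$)
$82 \left(126 + D{\left(Y,-1 \right)}\right) = 82 \left(126 - -1\right) = 82 \left(126 + \left(-1 + 2\right)\right) = 82 \left(126 + 1\right) = 82 \cdot 127 = 10414$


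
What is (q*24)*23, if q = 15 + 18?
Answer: 18216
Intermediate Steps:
q = 33
(q*24)*23 = (33*24)*23 = 792*23 = 18216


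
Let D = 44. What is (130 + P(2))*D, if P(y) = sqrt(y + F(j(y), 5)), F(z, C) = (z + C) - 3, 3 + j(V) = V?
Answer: 5720 + 44*sqrt(3) ≈ 5796.2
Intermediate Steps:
j(V) = -3 + V
F(z, C) = -3 + C + z (F(z, C) = (C + z) - 3 = -3 + C + z)
P(y) = sqrt(-1 + 2*y) (P(y) = sqrt(y + (-3 + 5 + (-3 + y))) = sqrt(y + (-1 + y)) = sqrt(-1 + 2*y))
(130 + P(2))*D = (130 + sqrt(-1 + 2*2))*44 = (130 + sqrt(-1 + 4))*44 = (130 + sqrt(3))*44 = 5720 + 44*sqrt(3)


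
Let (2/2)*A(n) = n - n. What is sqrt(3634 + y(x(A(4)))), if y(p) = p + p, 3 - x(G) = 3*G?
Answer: 2*sqrt(910) ≈ 60.332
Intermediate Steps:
A(n) = 0 (A(n) = n - n = 0)
x(G) = 3 - 3*G
y(p) = 2*p
sqrt(3634 + y(x(A(4)))) = sqrt(3634 + 2*(3 - 3*0)) = sqrt(3634 + 2*(3 + 0)) = sqrt(3634 + 2*3) = sqrt(3634 + 6) = sqrt(3640) = 2*sqrt(910)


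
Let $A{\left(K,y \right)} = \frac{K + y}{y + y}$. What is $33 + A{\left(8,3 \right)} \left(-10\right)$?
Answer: $\frac{44}{3} \approx 14.667$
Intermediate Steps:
$A{\left(K,y \right)} = \frac{K + y}{2 y}$
$33 + A{\left(8,3 \right)} \left(-10\right) = 33 + \frac{8 + 3}{2 \cdot 3} \left(-10\right) = 33 + \frac{1}{2} \cdot \frac{1}{3} \cdot 11 \left(-10\right) = 33 + \frac{11}{6} \left(-10\right) = 33 - \frac{55}{3} = \frac{44}{3}$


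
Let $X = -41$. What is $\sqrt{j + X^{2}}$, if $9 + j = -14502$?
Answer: $i \sqrt{12830} \approx 113.27 i$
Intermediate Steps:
$j = -14511$ ($j = -9 - 14502 = -14511$)
$\sqrt{j + X^{2}} = \sqrt{-14511 + \left(-41\right)^{2}} = \sqrt{-14511 + 1681} = \sqrt{-12830} = i \sqrt{12830}$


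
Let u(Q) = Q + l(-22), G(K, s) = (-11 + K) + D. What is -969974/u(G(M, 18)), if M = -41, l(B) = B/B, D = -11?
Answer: 484987/31 ≈ 15645.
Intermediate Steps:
l(B) = 1
G(K, s) = -22 + K (G(K, s) = (-11 + K) - 11 = -22 + K)
u(Q) = 1 + Q (u(Q) = Q + 1 = 1 + Q)
-969974/u(G(M, 18)) = -969974/(1 + (-22 - 41)) = -969974/(1 - 63) = -969974/(-62) = -969974*(-1/62) = 484987/31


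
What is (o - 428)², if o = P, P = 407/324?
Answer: 19117210225/104976 ≈ 1.8211e+5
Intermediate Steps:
P = 407/324 (P = 407*(1/324) = 407/324 ≈ 1.2562)
o = 407/324 ≈ 1.2562
(o - 428)² = (407/324 - 428)² = (-138265/324)² = 19117210225/104976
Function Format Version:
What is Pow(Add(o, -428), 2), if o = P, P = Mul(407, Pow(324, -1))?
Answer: Rational(19117210225, 104976) ≈ 1.8211e+5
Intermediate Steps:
P = Rational(407, 324) (P = Mul(407, Rational(1, 324)) = Rational(407, 324) ≈ 1.2562)
o = Rational(407, 324) ≈ 1.2562
Pow(Add(o, -428), 2) = Pow(Add(Rational(407, 324), -428), 2) = Pow(Rational(-138265, 324), 2) = Rational(19117210225, 104976)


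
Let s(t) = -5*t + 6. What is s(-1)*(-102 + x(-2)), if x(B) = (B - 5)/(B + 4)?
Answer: -2321/2 ≈ -1160.5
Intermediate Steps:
s(t) = 6 - 5*t
x(B) = (-5 + B)/(4 + B)
s(-1)*(-102 + x(-2)) = (6 - 5*(-1))*(-102 + (-5 - 2)/(4 - 2)) = (6 + 5)*(-102 - 7/2) = 11*(-102 + (½)*(-7)) = 11*(-102 - 7/2) = 11*(-211/2) = -2321/2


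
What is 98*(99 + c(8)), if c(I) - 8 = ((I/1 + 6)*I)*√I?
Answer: 10486 + 21952*√2 ≈ 41531.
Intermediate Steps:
c(I) = 8 + I^(3/2)*(6 + I) (c(I) = 8 + ((I/1 + 6)*I)*√I = 8 + ((I*1 + 6)*I)*√I = 8 + ((I + 6)*I)*√I = 8 + ((6 + I)*I)*√I = 8 + (I*(6 + I))*√I = 8 + I^(3/2)*(6 + I))
98*(99 + c(8)) = 98*(99 + (8 + 8^(5/2) + 6*8^(3/2))) = 98*(99 + (8 + 128*√2 + 6*(16*√2))) = 98*(99 + (8 + 128*√2 + 96*√2)) = 98*(99 + (8 + 224*√2)) = 98*(107 + 224*√2) = 10486 + 21952*√2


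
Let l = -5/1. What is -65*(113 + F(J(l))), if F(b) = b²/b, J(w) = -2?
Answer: -7215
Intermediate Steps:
l = -5 (l = -5*1 = -5)
F(b) = b
-65*(113 + F(J(l))) = -65*(113 - 2) = -65*111 = -7215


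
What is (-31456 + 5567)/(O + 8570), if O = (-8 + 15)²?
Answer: -25889/8619 ≈ -3.0037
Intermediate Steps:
O = 49 (O = 7² = 49)
(-31456 + 5567)/(O + 8570) = (-31456 + 5567)/(49 + 8570) = -25889/8619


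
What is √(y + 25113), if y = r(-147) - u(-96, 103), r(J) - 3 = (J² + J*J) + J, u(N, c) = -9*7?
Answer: 5*√2730 ≈ 261.25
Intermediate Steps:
u(N, c) = -63
r(J) = 3 + J + 2*J² (r(J) = 3 + ((J² + J*J) + J) = 3 + ((J² + J²) + J) = 3 + (2*J² + J) = 3 + (J + 2*J²) = 3 + J + 2*J²)
y = 43137 (y = (3 - 147 + 2*(-147)²) - 1*(-63) = (3 - 147 + 2*21609) + 63 = (3 - 147 + 43218) + 63 = 43074 + 63 = 43137)
√(y + 25113) = √(43137 + 25113) = √68250 = 5*√2730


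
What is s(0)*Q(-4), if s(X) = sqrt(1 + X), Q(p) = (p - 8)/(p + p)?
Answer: 3/2 ≈ 1.5000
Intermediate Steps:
Q(p) = (-8 + p)/(2*p) (Q(p) = (-8 + p)/((2*p)) = (-8 + p)*(1/(2*p)) = (-8 + p)/(2*p))
s(0)*Q(-4) = sqrt(1 + 0)*((1/2)*(-8 - 4)/(-4)) = sqrt(1)*((1/2)*(-1/4)*(-12)) = 1*(3/2) = 3/2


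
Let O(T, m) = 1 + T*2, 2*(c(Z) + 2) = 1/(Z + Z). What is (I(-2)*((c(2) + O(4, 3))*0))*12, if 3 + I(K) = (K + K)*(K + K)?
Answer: 0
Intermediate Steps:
c(Z) = -2 + 1/(4*Z) (c(Z) = -2 + 1/(2*(Z + Z)) = -2 + 1/(2*((2*Z))) = -2 + (1/(2*Z))/2 = -2 + 1/(4*Z))
O(T, m) = 1 + 2*T
I(K) = -3 + 4*K² (I(K) = -3 + (K + K)*(K + K) = -3 + (2*K)*(2*K) = -3 + 4*K²)
(I(-2)*((c(2) + O(4, 3))*0))*12 = ((-3 + 4*(-2)²)*(((-2 + (¼)/2) + (1 + 2*4))*0))*12 = ((-3 + 4*4)*(((-2 + (¼)*(½)) + (1 + 8))*0))*12 = ((-3 + 16)*(((-2 + ⅛) + 9)*0))*12 = (13*((-15/8 + 9)*0))*12 = (13*((57/8)*0))*12 = (13*0)*12 = 0*12 = 0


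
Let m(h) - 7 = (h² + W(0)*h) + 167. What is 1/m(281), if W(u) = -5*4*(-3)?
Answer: 1/95995 ≈ 1.0417e-5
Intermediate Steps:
W(u) = 60 (W(u) = -20*(-3) = 60)
m(h) = 174 + h² + 60*h (m(h) = 7 + ((h² + 60*h) + 167) = 7 + (167 + h² + 60*h) = 174 + h² + 60*h)
1/m(281) = 1/(174 + 281² + 60*281) = 1/(174 + 78961 + 16860) = 1/95995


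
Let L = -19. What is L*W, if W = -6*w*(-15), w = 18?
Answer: -30780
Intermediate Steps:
W = 1620 (W = -6*18*(-15) = -108*(-15) = 1620)
L*W = -19*1620 = -30780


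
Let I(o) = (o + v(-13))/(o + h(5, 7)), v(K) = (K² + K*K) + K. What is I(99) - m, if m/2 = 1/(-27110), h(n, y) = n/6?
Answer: 34484519/8119445 ≈ 4.2472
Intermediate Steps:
v(K) = K + 2*K² (v(K) = (K² + K²) + K = 2*K² + K = K + 2*K²)
h(n, y) = n/6 (h(n, y) = n*(⅙) = n/6)
I(o) = (325 + o)/(⅚ + o) (I(o) = (o - 13*(1 + 2*(-13)))/(o + (⅙)*5) = (o - 13*(1 - 26))/(o + ⅚) = (o - 13*(-25))/(⅚ + o) = (o + 325)/(⅚ + o) = (325 + o)/(⅚ + o))
m = -1/13555 (m = 2/(-27110) = 2*(-1/27110) = -1/13555 ≈ -7.3774e-5)
I(99) - m = 6*(325 + 99)/(5 + 6*99) - 1*(-1/13555) = 6*424/(5 + 594) + 1/13555 = 6*424/599 + 1/13555 = 6*(1/599)*424 + 1/13555 = 2544/599 + 1/13555 = 34484519/8119445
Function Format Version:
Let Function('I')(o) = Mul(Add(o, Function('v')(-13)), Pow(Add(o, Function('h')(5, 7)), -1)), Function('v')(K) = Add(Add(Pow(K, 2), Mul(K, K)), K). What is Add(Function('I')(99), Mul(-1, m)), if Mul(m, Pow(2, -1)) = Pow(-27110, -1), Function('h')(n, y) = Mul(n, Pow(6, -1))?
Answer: Rational(34484519, 8119445) ≈ 4.2472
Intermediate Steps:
Function('v')(K) = Add(K, Mul(2, Pow(K, 2))) (Function('v')(K) = Add(Add(Pow(K, 2), Pow(K, 2)), K) = Add(Mul(2, Pow(K, 2)), K) = Add(K, Mul(2, Pow(K, 2))))
Function('h')(n, y) = Mul(Rational(1, 6), n) (Function('h')(n, y) = Mul(n, Rational(1, 6)) = Mul(Rational(1, 6), n))
Function('I')(o) = Mul(Pow(Add(Rational(5, 6), o), -1), Add(325, o)) (Function('I')(o) = Mul(Add(o, Mul(-13, Add(1, Mul(2, -13)))), Pow(Add(o, Mul(Rational(1, 6), 5)), -1)) = Mul(Add(o, Mul(-13, Add(1, -26))), Pow(Add(o, Rational(5, 6)), -1)) = Mul(Add(o, Mul(-13, -25)), Pow(Add(Rational(5, 6), o), -1)) = Mul(Add(o, 325), Pow(Add(Rational(5, 6), o), -1)) = Mul(Add(325, o), Pow(Add(Rational(5, 6), o), -1)) = Mul(Pow(Add(Rational(5, 6), o), -1), Add(325, o)))
m = Rational(-1, 13555) (m = Mul(2, Pow(-27110, -1)) = Mul(2, Rational(-1, 27110)) = Rational(-1, 13555) ≈ -7.3774e-5)
Add(Function('I')(99), Mul(-1, m)) = Add(Mul(6, Pow(Add(5, Mul(6, 99)), -1), Add(325, 99)), Mul(-1, Rational(-1, 13555))) = Add(Mul(6, Pow(Add(5, 594), -1), 424), Rational(1, 13555)) = Add(Mul(6, Pow(599, -1), 424), Rational(1, 13555)) = Add(Mul(6, Rational(1, 599), 424), Rational(1, 13555)) = Add(Rational(2544, 599), Rational(1, 13555)) = Rational(34484519, 8119445)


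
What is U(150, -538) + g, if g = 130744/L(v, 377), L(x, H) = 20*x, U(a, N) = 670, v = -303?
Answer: 982364/1515 ≈ 648.42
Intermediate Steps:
g = -32686/1515 (g = 130744/((20*(-303))) = 130744/(-6060) = 130744*(-1/6060) = -32686/1515 ≈ -21.575)
U(150, -538) + g = 670 - 32686/1515 = 982364/1515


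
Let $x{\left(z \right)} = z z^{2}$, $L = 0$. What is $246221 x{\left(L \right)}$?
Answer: $0$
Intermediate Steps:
$x{\left(z \right)} = z^{3}$
$246221 x{\left(L \right)} = 246221 \cdot 0^{3} = 246221 \cdot 0 = 0$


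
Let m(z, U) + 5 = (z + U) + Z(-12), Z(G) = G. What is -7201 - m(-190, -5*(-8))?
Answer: -7034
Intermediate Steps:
m(z, U) = -17 + U + z (m(z, U) = -5 + ((z + U) - 12) = -5 + ((U + z) - 12) = -5 + (-12 + U + z) = -17 + U + z)
-7201 - m(-190, -5*(-8)) = -7201 - (-17 - 5*(-8) - 190) = -7201 - (-17 + 40 - 190) = -7201 - 1*(-167) = -7201 + 167 = -7034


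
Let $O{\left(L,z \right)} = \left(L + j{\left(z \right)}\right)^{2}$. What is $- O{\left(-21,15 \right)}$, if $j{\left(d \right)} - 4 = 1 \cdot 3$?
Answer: $-196$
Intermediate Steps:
$j{\left(d \right)} = 7$ ($j{\left(d \right)} = 4 + 1 \cdot 3 = 4 + 3 = 7$)
$O{\left(L,z \right)} = \left(7 + L\right)^{2}$ ($O{\left(L,z \right)} = \left(L + 7\right)^{2} = \left(7 + L\right)^{2}$)
$- O{\left(-21,15 \right)} = - \left(7 - 21\right)^{2} = - \left(-14\right)^{2} = \left(-1\right) 196 = -196$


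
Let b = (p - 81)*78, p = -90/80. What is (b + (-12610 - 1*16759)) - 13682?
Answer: -197827/4 ≈ -49457.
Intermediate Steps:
p = -9/8 (p = -90*1/80 = -9/8 ≈ -1.1250)
b = -25623/4 (b = (-9/8 - 81)*78 = -657/8*78 = -25623/4 ≈ -6405.8)
(b + (-12610 - 1*16759)) - 13682 = (-25623/4 + (-12610 - 1*16759)) - 13682 = (-25623/4 + (-12610 - 16759)) - 13682 = (-25623/4 - 29369) - 13682 = -143099/4 - 13682 = -197827/4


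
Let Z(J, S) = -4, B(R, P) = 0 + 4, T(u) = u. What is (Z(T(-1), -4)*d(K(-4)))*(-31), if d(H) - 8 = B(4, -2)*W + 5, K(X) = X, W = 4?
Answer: 3596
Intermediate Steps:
B(R, P) = 4
d(H) = 29 (d(H) = 8 + (4*4 + 5) = 8 + (16 + 5) = 8 + 21 = 29)
(Z(T(-1), -4)*d(K(-4)))*(-31) = -4*29*(-31) = -116*(-31) = 3596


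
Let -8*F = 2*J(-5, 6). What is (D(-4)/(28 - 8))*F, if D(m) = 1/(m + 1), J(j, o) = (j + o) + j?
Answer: -1/60 ≈ -0.016667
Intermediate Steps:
J(j, o) = o + 2*j
D(m) = 1/(1 + m)
F = 1 (F = -(6 + 2*(-5))/4 = -(6 - 10)/4 = -(-4)/4 = -⅛*(-8) = 1)
(D(-4)/(28 - 8))*F = (1/((1 - 4)*(28 - 8)))*1 = (1/(-3*20))*1 = -⅓*1/20*1 = -1/60*1 = -1/60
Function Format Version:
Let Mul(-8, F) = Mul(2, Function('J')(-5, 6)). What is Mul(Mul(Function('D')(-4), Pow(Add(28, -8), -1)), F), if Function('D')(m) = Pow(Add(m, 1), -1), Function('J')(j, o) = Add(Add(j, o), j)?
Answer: Rational(-1, 60) ≈ -0.016667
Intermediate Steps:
Function('J')(j, o) = Add(o, Mul(2, j))
Function('D')(m) = Pow(Add(1, m), -1)
F = 1 (F = Mul(Rational(-1, 8), Mul(2, Add(6, Mul(2, -5)))) = Mul(Rational(-1, 8), Mul(2, Add(6, -10))) = Mul(Rational(-1, 8), Mul(2, -4)) = Mul(Rational(-1, 8), -8) = 1)
Mul(Mul(Function('D')(-4), Pow(Add(28, -8), -1)), F) = Mul(Mul(Pow(Add(1, -4), -1), Pow(Add(28, -8), -1)), 1) = Mul(Mul(Pow(-3, -1), Pow(20, -1)), 1) = Mul(Mul(Rational(-1, 3), Rational(1, 20)), 1) = Mul(Rational(-1, 60), 1) = Rational(-1, 60)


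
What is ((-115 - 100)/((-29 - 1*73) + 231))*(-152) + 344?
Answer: 1792/3 ≈ 597.33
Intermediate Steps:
((-115 - 100)/((-29 - 1*73) + 231))*(-152) + 344 = -215/((-29 - 73) + 231)*(-152) + 344 = -215/(-102 + 231)*(-152) + 344 = -215/129*(-152) + 344 = -215*1/129*(-152) + 344 = -5/3*(-152) + 344 = 760/3 + 344 = 1792/3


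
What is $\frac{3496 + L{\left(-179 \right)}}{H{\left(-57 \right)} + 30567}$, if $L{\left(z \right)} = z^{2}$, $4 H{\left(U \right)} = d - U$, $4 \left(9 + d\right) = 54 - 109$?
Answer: $\frac{568592}{489209} \approx 1.1623$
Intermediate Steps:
$d = - \frac{91}{4}$ ($d = -9 + \frac{54 - 109}{4} = -9 + \frac{1}{4} \left(-55\right) = -9 - \frac{55}{4} = - \frac{91}{4} \approx -22.75$)
$H{\left(U \right)} = - \frac{91}{16} - \frac{U}{4}$ ($H{\left(U \right)} = \frac{- \frac{91}{4} - U}{4} = - \frac{91}{16} - \frac{U}{4}$)
$\frac{3496 + L{\left(-179 \right)}}{H{\left(-57 \right)} + 30567} = \frac{3496 + \left(-179\right)^{2}}{\left(- \frac{91}{16} - - \frac{57}{4}\right) + 30567} = \frac{3496 + 32041}{\left(- \frac{91}{16} + \frac{57}{4}\right) + 30567} = \frac{35537}{\frac{137}{16} + 30567} = \frac{35537}{\frac{489209}{16}} = 35537 \cdot \frac{16}{489209} = \frac{568592}{489209}$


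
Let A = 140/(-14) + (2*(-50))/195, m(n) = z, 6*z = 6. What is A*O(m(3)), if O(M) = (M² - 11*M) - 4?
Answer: 5740/39 ≈ 147.18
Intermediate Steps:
z = 1 (z = (⅙)*6 = 1)
m(n) = 1
O(M) = -4 + M² - 11*M
A = -410/39 (A = 140*(-1/14) - 100*1/195 = -10 - 20/39 = -410/39 ≈ -10.513)
A*O(m(3)) = -410*(-4 + 1² - 11*1)/39 = -410*(-4 + 1 - 11)/39 = -410/39*(-14) = 5740/39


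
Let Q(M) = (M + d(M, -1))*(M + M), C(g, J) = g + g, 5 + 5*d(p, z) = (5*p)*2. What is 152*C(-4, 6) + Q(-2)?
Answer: -1188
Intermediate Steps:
d(p, z) = -1 + 2*p (d(p, z) = -1 + ((5*p)*2)/5 = -1 + (10*p)/5 = -1 + 2*p)
C(g, J) = 2*g
Q(M) = 2*M*(-1 + 3*M) (Q(M) = (M + (-1 + 2*M))*(M + M) = (-1 + 3*M)*(2*M) = 2*M*(-1 + 3*M))
152*C(-4, 6) + Q(-2) = 152*(2*(-4)) + 2*(-2)*(-1 + 3*(-2)) = 152*(-8) + 2*(-2)*(-1 - 6) = -1216 + 2*(-2)*(-7) = -1216 + 28 = -1188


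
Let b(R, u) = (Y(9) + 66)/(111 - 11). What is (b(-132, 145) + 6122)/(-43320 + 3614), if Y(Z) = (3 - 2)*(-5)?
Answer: -612261/3970600 ≈ -0.15420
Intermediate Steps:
Y(Z) = -5 (Y(Z) = 1*(-5) = -5)
b(R, u) = 61/100 (b(R, u) = (-5 + 66)/(111 - 11) = 61/100)
(b(-132, 145) + 6122)/(-43320 + 3614) = (61/100 + 6122)/(-43320 + 3614) = (612261/100)/(-39706) = (612261/100)*(-1/39706) = -612261/3970600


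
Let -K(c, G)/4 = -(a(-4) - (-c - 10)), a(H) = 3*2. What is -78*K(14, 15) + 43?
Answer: -9317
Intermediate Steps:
a(H) = 6
K(c, G) = 64 + 4*c (K(c, G) = -(-4)*(6 - (-c - 10)) = -(-4)*(6 - (-10 - c)) = -(-4)*(6 + (10 + c)) = -(-4)*(16 + c) = -4*(-16 - c) = 64 + 4*c)
-78*K(14, 15) + 43 = -78*(64 + 4*14) + 43 = -78*(64 + 56) + 43 = -78*120 + 43 = -9360 + 43 = -9317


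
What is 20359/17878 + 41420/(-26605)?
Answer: -39771113/95128838 ≈ -0.41808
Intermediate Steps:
20359/17878 + 41420/(-26605) = 20359*(1/17878) + 41420*(-1/26605) = 20359/17878 - 8284/5321 = -39771113/95128838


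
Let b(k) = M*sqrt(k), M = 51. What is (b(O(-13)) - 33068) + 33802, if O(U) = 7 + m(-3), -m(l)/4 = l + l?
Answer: 734 + 51*sqrt(31) ≈ 1018.0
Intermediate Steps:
m(l) = -8*l (m(l) = -4*(l + l) = -8*l)
O(U) = 31 (O(U) = 7 - 8*(-3) = 7 + 24 = 31)
b(k) = 51*sqrt(k)
(b(O(-13)) - 33068) + 33802 = (51*sqrt(31) - 33068) + 33802 = (-33068 + 51*sqrt(31)) + 33802 = 734 + 51*sqrt(31)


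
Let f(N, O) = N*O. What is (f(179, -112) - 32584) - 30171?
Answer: -82803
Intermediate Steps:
(f(179, -112) - 32584) - 30171 = (179*(-112) - 32584) - 30171 = (-20048 - 32584) - 30171 = -52632 - 30171 = -82803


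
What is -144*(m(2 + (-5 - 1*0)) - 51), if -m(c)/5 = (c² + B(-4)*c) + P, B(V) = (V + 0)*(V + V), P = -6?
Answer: -59616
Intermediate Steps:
B(V) = 2*V² (B(V) = V*(2*V) = 2*V²)
m(c) = 30 - 160*c - 5*c² (m(c) = -5*((c² + (2*(-4)²)*c) - 6) = -5*((c² + (2*16)*c) - 6) = -5*((c² + 32*c) - 6) = -5*(-6 + c² + 32*c) = 30 - 160*c - 5*c²)
-144*(m(2 + (-5 - 1*0)) - 51) = -144*((30 - 160*(2 + (-5 - 1*0)) - 5*(2 + (-5 - 1*0))²) - 51) = -144*((30 - 160*(2 + (-5 + 0)) - 5*(2 + (-5 + 0))²) - 51) = -144*((30 - 160*(2 - 5) - 5*(2 - 5)²) - 51) = -144*((30 - 160*(-3) - 5*(-3)²) - 51) = -144*((30 + 480 - 5*9) - 51) = -144*((30 + 480 - 45) - 51) = -144*(465 - 51) = -144*414 = -59616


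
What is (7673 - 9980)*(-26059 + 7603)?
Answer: 42577992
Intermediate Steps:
(7673 - 9980)*(-26059 + 7603) = -2307*(-18456) = 42577992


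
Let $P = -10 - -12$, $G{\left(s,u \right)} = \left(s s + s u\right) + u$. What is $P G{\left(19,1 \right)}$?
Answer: $762$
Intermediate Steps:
$G{\left(s,u \right)} = u + s^{2} + s u$ ($G{\left(s,u \right)} = \left(s^{2} + s u\right) + u = u + s^{2} + s u$)
$P = 2$ ($P = -10 + 12 = 2$)
$P G{\left(19,1 \right)} = 2 \left(1 + 19^{2} + 19 \cdot 1\right) = 2 \left(1 + 361 + 19\right) = 2 \cdot 381 = 762$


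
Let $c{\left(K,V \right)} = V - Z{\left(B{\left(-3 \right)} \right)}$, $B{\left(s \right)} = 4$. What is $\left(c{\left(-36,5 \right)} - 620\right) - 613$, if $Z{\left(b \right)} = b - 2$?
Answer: $-1230$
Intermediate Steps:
$Z{\left(b \right)} = -2 + b$
$c{\left(K,V \right)} = -2 + V$ ($c{\left(K,V \right)} = V - \left(-2 + 4\right) = V - 2 = -2 + V$)
$\left(c{\left(-36,5 \right)} - 620\right) - 613 = \left(\left(-2 + 5\right) - 620\right) - 613 = \left(3 - 620\right) - 613 = -617 - 613 = -1230$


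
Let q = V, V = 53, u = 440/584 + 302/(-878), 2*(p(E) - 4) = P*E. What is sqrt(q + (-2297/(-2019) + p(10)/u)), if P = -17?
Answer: I*sqrt(21085379390)/12114 ≈ 11.987*I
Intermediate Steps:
p(E) = 4 - 17*E/2 (p(E) = 4 + (-17*E)/2 = 4 - 17*E/2)
u = 13122/32047 (u = 440*(1/584) + 302*(-1/878) = 55/73 - 151/439 = 13122/32047 ≈ 0.40946)
q = 53
sqrt(q + (-2297/(-2019) + p(10)/u)) = sqrt(53 + (-2297/(-2019) + (4 - 17/2*10)/(13122/32047))) = sqrt(53 + (-2297*(-1/2019) + (4 - 85)*(32047/13122))) = sqrt(53 + (2297/2019 - 81*32047/13122)) = sqrt(53 + (2297/2019 - 32047/162)) = sqrt(53 - 21443593/109026) = sqrt(-15665215/109026) = I*sqrt(21085379390)/12114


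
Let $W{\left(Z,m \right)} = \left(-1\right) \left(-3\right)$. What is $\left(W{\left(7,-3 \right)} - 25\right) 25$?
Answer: $-550$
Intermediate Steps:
$W{\left(Z,m \right)} = 3$
$\left(W{\left(7,-3 \right)} - 25\right) 25 = \left(3 - 25\right) 25 = \left(-22\right) 25 = -550$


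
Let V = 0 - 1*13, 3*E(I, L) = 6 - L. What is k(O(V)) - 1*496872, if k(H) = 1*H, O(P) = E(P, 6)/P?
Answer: -496872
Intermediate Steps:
E(I, L) = 2 - L/3 (E(I, L) = (6 - L)/3 = 2 - L/3)
V = -13 (V = 0 - 13 = -13)
O(P) = 0 (O(P) = (2 - 1/3*6)/P = (2 - 2)/P = 0/P = 0)
k(H) = H
k(O(V)) - 1*496872 = 0 - 1*496872 = 0 - 496872 = -496872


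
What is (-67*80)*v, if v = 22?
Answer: -117920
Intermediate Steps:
(-67*80)*v = -67*80*22 = -5360*22 = -117920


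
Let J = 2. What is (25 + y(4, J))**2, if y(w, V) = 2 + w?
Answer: 961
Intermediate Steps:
(25 + y(4, J))**2 = (25 + (2 + 4))**2 = (25 + 6)**2 = 31**2 = 961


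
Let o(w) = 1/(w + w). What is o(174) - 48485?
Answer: -16872779/348 ≈ -48485.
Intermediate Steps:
o(w) = 1/(2*w)
o(174) - 48485 = (½)/174 - 48485 = (½)*(1/174) - 48485 = 1/348 - 48485 = -16872779/348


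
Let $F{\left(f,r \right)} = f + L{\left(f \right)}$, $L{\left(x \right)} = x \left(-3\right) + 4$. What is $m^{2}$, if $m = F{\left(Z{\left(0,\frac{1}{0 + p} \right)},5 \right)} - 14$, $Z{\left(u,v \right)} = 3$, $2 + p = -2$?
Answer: $256$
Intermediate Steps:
$p = -4$ ($p = -2 - 2 = -4$)
$L{\left(x \right)} = 4 - 3 x$ ($L{\left(x \right)} = - 3 x + 4 = 4 - 3 x$)
$F{\left(f,r \right)} = 4 - 2 f$ ($F{\left(f,r \right)} = f - \left(-4 + 3 f\right) = 4 - 2 f$)
$m = -16$ ($m = \left(4 - 6\right) - 14 = -2 - 14 = -16$)
$m^{2} = \left(-16\right)^{2} = 256$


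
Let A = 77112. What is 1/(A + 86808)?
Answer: 1/163920 ≈ 6.1005e-6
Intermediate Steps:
1/(A + 86808) = 1/(77112 + 86808) = 1/163920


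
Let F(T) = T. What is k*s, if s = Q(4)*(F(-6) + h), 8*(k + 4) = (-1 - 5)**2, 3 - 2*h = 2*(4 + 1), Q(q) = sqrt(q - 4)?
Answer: 0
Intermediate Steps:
Q(q) = sqrt(-4 + q)
h = -7/2 (h = 3/2 - (4 + 1) = 3/2 - 5 = -7/2 ≈ -3.5000)
k = 1/2 (k = -4 + (-1 - 5)**2/8 = -4 + (1/8)*(-6)**2 = -4 + (1/8)*36 = -4 + 9/2 = 1/2 ≈ 0.50000)
s = 0 (s = sqrt(-4 + 4)*(-6 - 7/2) = sqrt(0)*(-19/2) = 0*(-19/2) = 0)
k*s = (1/2)*0 = 0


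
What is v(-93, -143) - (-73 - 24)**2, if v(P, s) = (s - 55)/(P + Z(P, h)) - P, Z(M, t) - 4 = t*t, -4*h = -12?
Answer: -372541/40 ≈ -9313.5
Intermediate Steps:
h = 3 (h = -1/4*(-12) = 3)
Z(M, t) = 4 + t**2 (Z(M, t) = 4 + t*t = 4 + t**2)
v(P, s) = -P + (-55 + s)/(13 + P) (v(P, s) = (s - 55)/(P + (4 + 3**2)) - P = (-55 + s)/(P + (4 + 9)) - P = (-55 + s)/(P + 13) - P = (-55 + s)/(13 + P) - P = -P + (-55 + s)/(13 + P))
v(-93, -143) - (-73 - 24)**2 = (-55 - 143 - 1*(-93)**2 - 13*(-93))/(13 - 93) - (-73 - 24)**2 = (-55 - 143 - 1*8649 + 1209)/(-80) - 1*(-97)**2 = -(-55 - 143 - 8649 + 1209)/80 - 1*9409 = -1/80*(-7638) - 9409 = 3819/40 - 9409 = -372541/40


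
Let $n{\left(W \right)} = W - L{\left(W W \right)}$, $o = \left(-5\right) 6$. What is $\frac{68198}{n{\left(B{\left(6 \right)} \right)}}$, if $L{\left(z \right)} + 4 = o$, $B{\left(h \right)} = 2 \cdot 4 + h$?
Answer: $\frac{34099}{24} \approx 1420.8$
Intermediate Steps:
$B{\left(h \right)} = 8 + h$
$o = -30$
$L{\left(z \right)} = -34$ ($L{\left(z \right)} = -4 - 30 = -34$)
$n{\left(W \right)} = 34 + W$ ($n{\left(W \right)} = W - -34 = W + 34 = 34 + W$)
$\frac{68198}{n{\left(B{\left(6 \right)} \right)}} = \frac{68198}{34 + \left(8 + 6\right)} = \frac{68198}{34 + 14} = \frac{68198}{48} = 68198 \cdot \frac{1}{48} = \frac{34099}{24}$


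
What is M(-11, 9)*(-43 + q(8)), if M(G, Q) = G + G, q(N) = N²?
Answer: -462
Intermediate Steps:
M(G, Q) = 2*G
M(-11, 9)*(-43 + q(8)) = (2*(-11))*(-43 + 8²) = -22*(-43 + 64) = -22*21 = -462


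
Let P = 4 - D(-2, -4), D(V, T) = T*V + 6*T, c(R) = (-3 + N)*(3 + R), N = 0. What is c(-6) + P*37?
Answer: 749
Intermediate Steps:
c(R) = -9 - 3*R (c(R) = (-3 + 0)*(3 + R) = -3*(3 + R) = -9 - 3*R)
D(V, T) = 6*T + T*V
P = 20 (P = 4 - (-4)*(6 - 2) = 4 - (-4)*4 = 4 - 1*(-16) = 4 + 16 = 20)
c(-6) + P*37 = (-9 - 3*(-6)) + 20*37 = (-9 + 18) + 740 = 9 + 740 = 749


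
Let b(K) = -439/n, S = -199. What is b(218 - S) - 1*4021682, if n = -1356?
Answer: -5453400353/1356 ≈ -4.0217e+6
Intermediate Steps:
b(K) = 439/1356 (b(K) = -439/(-1356) = -439*(-1/1356) = 439/1356)
b(218 - S) - 1*4021682 = 439/1356 - 1*4021682 = 439/1356 - 4021682 = -5453400353/1356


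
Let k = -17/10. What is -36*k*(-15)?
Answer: -918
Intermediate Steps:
k = -17/10 (k = -17*⅒ = -17/10 ≈ -1.7000)
-36*k*(-15) = -36*(-17/10)*(-15) = (306/5)*(-15) = -918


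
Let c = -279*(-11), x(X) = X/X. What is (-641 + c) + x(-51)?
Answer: 2429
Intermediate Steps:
x(X) = 1
c = 3069
(-641 + c) + x(-51) = (-641 + 3069) + 1 = 2428 + 1 = 2429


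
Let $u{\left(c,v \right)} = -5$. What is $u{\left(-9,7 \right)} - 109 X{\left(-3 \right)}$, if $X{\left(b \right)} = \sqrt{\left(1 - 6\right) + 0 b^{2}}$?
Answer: $-5 - 109 i \sqrt{5} \approx -5.0 - 243.73 i$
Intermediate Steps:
$X{\left(b \right)} = i \sqrt{5}$ ($X{\left(b \right)} = \sqrt{\left(1 - 6\right) + 0} = \sqrt{-5 + 0} = \sqrt{-5} = i \sqrt{5}$)
$u{\left(-9,7 \right)} - 109 X{\left(-3 \right)} = -5 - 109 i \sqrt{5}$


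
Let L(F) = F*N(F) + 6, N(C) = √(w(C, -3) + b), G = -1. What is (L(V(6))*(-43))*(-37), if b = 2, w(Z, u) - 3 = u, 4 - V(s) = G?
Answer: 9546 + 7955*√2 ≈ 20796.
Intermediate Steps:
V(s) = 5 (V(s) = 4 - 1*(-1) = 4 + 1 = 5)
w(Z, u) = 3 + u
N(C) = √2 (N(C) = √((3 - 3) + 2) = √(0 + 2) = √2)
L(F) = 6 + F*√2 (L(F) = F*√2 + 6 = 6 + F*√2)
(L(V(6))*(-43))*(-37) = ((6 + 5*√2)*(-43))*(-37) = (-258 - 215*√2)*(-37) = 9546 + 7955*√2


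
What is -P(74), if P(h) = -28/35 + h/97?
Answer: 18/485 ≈ 0.037113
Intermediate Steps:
P(h) = -4/5 + h/97 (P(h) = -28*1/35 + h*(1/97) = -4/5 + h/97)
-P(74) = -(-4/5 + (1/97)*74) = -(-4/5 + 74/97) = -1*(-18/485) = 18/485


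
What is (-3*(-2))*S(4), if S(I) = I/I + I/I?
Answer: 12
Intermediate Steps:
S(I) = 2 (S(I) = 1 + 1 = 2)
(-3*(-2))*S(4) = -3*(-2)*2 = 6*2 = 12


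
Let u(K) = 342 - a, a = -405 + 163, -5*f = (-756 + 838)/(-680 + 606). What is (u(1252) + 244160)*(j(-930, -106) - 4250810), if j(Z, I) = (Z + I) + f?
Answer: -192513542488936/185 ≈ -1.0406e+12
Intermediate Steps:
f = 41/185 (f = -(-756 + 838)/(5*(-680 + 606)) = -82/(5*(-74)) = -82*(-1)/(5*74) = -⅕*(-41/37) = 41/185 ≈ 0.22162)
a = -242
u(K) = 584 (u(K) = 342 - 1*(-242) = 342 + 242 = 584)
j(Z, I) = 41/185 + I + Z (j(Z, I) = (Z + I) + 41/185 = (I + Z) + 41/185 = 41/185 + I + Z)
(u(1252) + 244160)*(j(-930, -106) - 4250810) = (584 + 244160)*((41/185 - 106 - 930) - 4250810) = 244744*(-191619/185 - 4250810) = 244744*(-786591469/185) = -192513542488936/185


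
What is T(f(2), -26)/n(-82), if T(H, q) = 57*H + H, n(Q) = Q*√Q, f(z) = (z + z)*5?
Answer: 290*I*√82/1681 ≈ 1.5622*I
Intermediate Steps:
f(z) = 10*z (f(z) = (2*z)*5 = 10*z)
n(Q) = Q^(3/2)
T(H, q) = 58*H
T(f(2), -26)/n(-82) = (58*(10*2))/((-82)^(3/2)) = (58*20)/((-82*I*√82)) = 1160*(I*√82/6724) = 290*I*√82/1681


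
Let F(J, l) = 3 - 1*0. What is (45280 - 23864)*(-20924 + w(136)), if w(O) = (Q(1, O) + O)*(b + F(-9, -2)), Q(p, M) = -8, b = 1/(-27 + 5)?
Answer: -4840101664/11 ≈ -4.4001e+8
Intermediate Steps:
b = -1/22 (b = 1/(-22) = -1/22 ≈ -0.045455)
F(J, l) = 3 (F(J, l) = 3 + 0 = 3)
w(O) = -260/11 + 65*O/22 (w(O) = (-8 + O)*(-1/22 + 3) = (-8 + O)*(65/22) = -260/11 + 65*O/22)
(45280 - 23864)*(-20924 + w(136)) = (45280 - 23864)*(-20924 + (-260/11 + (65/22)*136)) = 21416*(-20924 + (-260/11 + 4420/11)) = 21416*(-20924 + 4160/11) = 21416*(-226004/11) = -4840101664/11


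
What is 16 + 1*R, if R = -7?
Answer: 9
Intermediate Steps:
16 + 1*R = 16 + 1*(-7) = 16 - 7 = 9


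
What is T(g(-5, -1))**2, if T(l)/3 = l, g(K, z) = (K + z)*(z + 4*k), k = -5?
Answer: 142884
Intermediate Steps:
g(K, z) = (-20 + z)*(K + z) (g(K, z) = (K + z)*(z + 4*(-5)) = (K + z)*(z - 20) = (K + z)*(-20 + z) = (-20 + z)*(K + z))
T(l) = 3*l
T(g(-5, -1))**2 = (3*((-1)**2 - 20*(-5) - 20*(-1) - 5*(-1)))**2 = (3*(1 + 100 + 20 + 5))**2 = (3*126)**2 = 378**2 = 142884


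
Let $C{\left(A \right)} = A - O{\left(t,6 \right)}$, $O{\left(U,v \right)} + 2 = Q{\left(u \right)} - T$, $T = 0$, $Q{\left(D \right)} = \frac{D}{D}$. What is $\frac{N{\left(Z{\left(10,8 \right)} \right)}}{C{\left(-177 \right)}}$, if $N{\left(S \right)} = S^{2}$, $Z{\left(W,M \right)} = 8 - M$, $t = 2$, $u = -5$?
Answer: $0$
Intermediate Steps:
$Q{\left(D \right)} = 1$
$O{\left(U,v \right)} = -1$ ($O{\left(U,v \right)} = -2 + \left(1 - 0\right) = -2 + \left(1 + 0\right) = -2 + 1 = -1$)
$C{\left(A \right)} = 1 + A$ ($C{\left(A \right)} = A - -1 = A + 1 = 1 + A$)
$\frac{N{\left(Z{\left(10,8 \right)} \right)}}{C{\left(-177 \right)}} = \frac{\left(8 - 8\right)^{2}}{1 - 177} = \frac{\left(8 - 8\right)^{2}}{-176} = 0^{2} \left(- \frac{1}{176}\right) = 0 \left(- \frac{1}{176}\right) = 0$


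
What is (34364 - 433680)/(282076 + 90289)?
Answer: -399316/372365 ≈ -1.0724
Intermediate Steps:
(34364 - 433680)/(282076 + 90289) = -399316/372365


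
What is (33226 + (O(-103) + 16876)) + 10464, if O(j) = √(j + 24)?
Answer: 60566 + I*√79 ≈ 60566.0 + 8.8882*I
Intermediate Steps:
O(j) = √(24 + j)
(33226 + (O(-103) + 16876)) + 10464 = (33226 + (√(24 - 103) + 16876)) + 10464 = (33226 + (√(-79) + 16876)) + 10464 = (33226 + (I*√79 + 16876)) + 10464 = (33226 + (16876 + I*√79)) + 10464 = (50102 + I*√79) + 10464 = 60566 + I*√79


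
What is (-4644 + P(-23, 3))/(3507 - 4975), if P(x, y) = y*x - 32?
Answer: 4745/1468 ≈ 3.2323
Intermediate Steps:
P(x, y) = -32 + x*y (P(x, y) = x*y - 32 = -32 + x*y)
(-4644 + P(-23, 3))/(3507 - 4975) = (-4644 + (-32 - 23*3))/(3507 - 4975) = (-4644 + (-32 - 69))/(-1468) = (-4644 - 101)*(-1/1468) = -4745*(-1/1468) = 4745/1468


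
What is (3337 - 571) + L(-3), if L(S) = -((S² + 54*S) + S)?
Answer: 2922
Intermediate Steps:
L(S) = -S² - 55*S (L(S) = -(S² + 55*S) = -S² - 55*S)
(3337 - 571) + L(-3) = (3337 - 571) - 1*(-3)*(55 - 3) = 2766 - 1*(-3)*52 = 2766 + 156 = 2922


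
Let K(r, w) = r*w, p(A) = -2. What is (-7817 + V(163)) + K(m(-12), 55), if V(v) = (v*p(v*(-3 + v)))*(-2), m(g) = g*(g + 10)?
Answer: -5845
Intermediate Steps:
m(g) = g*(10 + g)
V(v) = 4*v (V(v) = (v*(-2))*(-2) = -2*v*(-2) = 4*v)
(-7817 + V(163)) + K(m(-12), 55) = (-7817 + 4*163) - 12*(10 - 12)*55 = (-7817 + 652) - 12*(-2)*55 = -7165 + 24*55 = -7165 + 1320 = -5845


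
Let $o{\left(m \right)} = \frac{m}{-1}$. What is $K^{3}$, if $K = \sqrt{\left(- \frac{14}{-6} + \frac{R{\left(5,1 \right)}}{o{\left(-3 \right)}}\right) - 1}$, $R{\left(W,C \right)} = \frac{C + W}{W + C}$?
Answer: $\frac{5 \sqrt{15}}{9} \approx 2.1517$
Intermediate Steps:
$o{\left(m \right)} = - m$ ($o{\left(m \right)} = m \left(-1\right) = - m$)
$R{\left(W,C \right)} = 1$ ($R{\left(W,C \right)} = \frac{C + W}{C + W} = 1$)
$K = \frac{\sqrt{15}}{3}$ ($K = \sqrt{\left(- \frac{14}{-6} + 1 \frac{1}{\left(-1\right) \left(-3\right)}\right) - 1} = \sqrt{\left(\left(-14\right) \left(- \frac{1}{6}\right) + 1 \cdot \frac{1}{3}\right) - 1} = \sqrt{\left(\frac{7}{3} + 1 \cdot \frac{1}{3}\right) - 1} = \sqrt{\left(\frac{7}{3} + \frac{1}{3}\right) - 1} = \sqrt{\frac{8}{3} - 1} = \sqrt{\frac{5}{3}} = \frac{\sqrt{15}}{3} \approx 1.291$)
$K^{3} = \left(\frac{\sqrt{15}}{3}\right)^{3} = \frac{5 \sqrt{15}}{9}$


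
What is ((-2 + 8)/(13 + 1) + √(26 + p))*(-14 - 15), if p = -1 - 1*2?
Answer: -87/7 - 29*√23 ≈ -151.51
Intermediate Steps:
p = -3 (p = -1 - 2 = -3)
((-2 + 8)/(13 + 1) + √(26 + p))*(-14 - 15) = ((-2 + 8)/(13 + 1) + √(26 - 3))*(-14 - 15) = (6/14 + √23)*(-29) = (6*(1/14) + √23)*(-29) = (3/7 + √23)*(-29) = -87/7 - 29*√23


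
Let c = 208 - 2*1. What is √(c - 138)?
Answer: 2*√17 ≈ 8.2462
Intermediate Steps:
c = 206 (c = 208 - 2 = 206)
√(c - 138) = √(206 - 138) = √68 = 2*√17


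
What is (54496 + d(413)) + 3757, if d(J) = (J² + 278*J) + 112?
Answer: 343748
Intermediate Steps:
d(J) = 112 + J² + 278*J
(54496 + d(413)) + 3757 = (54496 + (112 + 413² + 278*413)) + 3757 = (54496 + (112 + 170569 + 114814)) + 3757 = (54496 + 285495) + 3757 = 339991 + 3757 = 343748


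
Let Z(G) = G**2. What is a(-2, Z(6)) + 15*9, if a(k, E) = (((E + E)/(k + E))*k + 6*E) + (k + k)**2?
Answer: 6167/17 ≈ 362.76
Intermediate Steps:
a(k, E) = 4*k**2 + 6*E + 2*E*k/(E + k) (a(k, E) = (((2*E)/(E + k))*k + 6*E) + (2*k)**2 = ((2*E/(E + k))*k + 6*E) + 4*k**2 = (2*E*k/(E + k) + 6*E) + 4*k**2 = (6*E + 2*E*k/(E + k)) + 4*k**2 = 4*k**2 + 6*E + 2*E*k/(E + k))
a(-2, Z(6)) + 15*9 = 2*(2*(-2)**3 + 3*(6**2)**2 + 2*6**2*(-2)**2 + 4*6**2*(-2))/(6**2 - 2) + 15*9 = 2*(2*(-8) + 3*36**2 + 2*36*4 + 4*36*(-2))/(36 - 2) + 135 = 2*(-16 + 3*1296 + 288 - 288)/34 + 135 = 2*(1/34)*(-16 + 3888 + 288 - 288) + 135 = 2*(1/34)*3872 + 135 = 3872/17 + 135 = 6167/17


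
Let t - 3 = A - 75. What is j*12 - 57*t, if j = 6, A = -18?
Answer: 5202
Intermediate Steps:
t = -90 (t = 3 + (-18 - 75) = 3 - 93 = -90)
j*12 - 57*t = 6*12 - 57*(-90) = 72 + 5130 = 5202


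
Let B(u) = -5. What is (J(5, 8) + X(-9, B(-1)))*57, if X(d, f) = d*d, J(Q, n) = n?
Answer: 5073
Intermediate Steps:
X(d, f) = d²
(J(5, 8) + X(-9, B(-1)))*57 = (8 + (-9)²)*57 = (8 + 81)*57 = 89*57 = 5073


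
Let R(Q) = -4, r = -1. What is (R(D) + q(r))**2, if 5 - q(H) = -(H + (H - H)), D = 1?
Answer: 0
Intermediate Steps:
q(H) = 5 + H (q(H) = 5 - (-1)*(H + (H - H)) = 5 - (-1)*(H + 0) = 5 - (-1)*H = 5 + H)
(R(D) + q(r))**2 = (-4 + (5 - 1))**2 = (-4 + 4)**2 = 0**2 = 0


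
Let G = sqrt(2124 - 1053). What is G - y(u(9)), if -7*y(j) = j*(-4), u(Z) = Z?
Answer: -36/7 + 3*sqrt(119) ≈ 27.583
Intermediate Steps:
y(j) = 4*j/7 (y(j) = -j*(-4)/7 = -(-4)*j/7 = 4*j/7)
G = 3*sqrt(119) (G = sqrt(1071) = 3*sqrt(119) ≈ 32.726)
G - y(u(9)) = 3*sqrt(119) - 4*9/7 = 3*sqrt(119) - 1*36/7 = 3*sqrt(119) - 36/7 = -36/7 + 3*sqrt(119)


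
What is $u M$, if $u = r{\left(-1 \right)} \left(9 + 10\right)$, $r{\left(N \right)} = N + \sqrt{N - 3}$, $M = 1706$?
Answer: $-32414 + 64828 i \approx -32414.0 + 64828.0 i$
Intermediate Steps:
$r{\left(N \right)} = N + \sqrt{-3 + N}$
$u = -19 + 38 i$ ($u = \left(-1 + \sqrt{-3 - 1}\right) \left(9 + 10\right) = \left(-1 + \sqrt{-4}\right) 19 = \left(-1 + 2 i\right) 19 = -19 + 38 i \approx -19.0 + 38.0 i$)
$u M = \left(-19 + 38 i\right) 1706 = -32414 + 64828 i$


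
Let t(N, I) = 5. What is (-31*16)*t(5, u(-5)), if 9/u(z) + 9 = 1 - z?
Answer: -2480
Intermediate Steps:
u(z) = 9/(-8 - z) (u(z) = 9/(-9 + (1 - z)) = 9/(-8 - z))
(-31*16)*t(5, u(-5)) = -31*16*5 = -496*5 = -2480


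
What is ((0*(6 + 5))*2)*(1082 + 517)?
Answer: 0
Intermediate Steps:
((0*(6 + 5))*2)*(1082 + 517) = ((0*11)*2)*1599 = (0*2)*1599 = 0*1599 = 0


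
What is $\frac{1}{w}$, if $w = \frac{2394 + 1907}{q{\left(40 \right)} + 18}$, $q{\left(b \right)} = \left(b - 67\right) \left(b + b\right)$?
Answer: $- \frac{126}{253} \approx -0.49802$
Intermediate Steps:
$q{\left(b \right)} = 2 b \left(-67 + b\right)$ ($q{\left(b \right)} = \left(-67 + b\right) 2 b = 2 b \left(-67 + b\right)$)
$w = - \frac{253}{126}$ ($w = \frac{2394 + 1907}{2 \cdot 40 \left(-67 + 40\right) + 18} = \frac{4301}{2 \cdot 40 \left(-27\right) + 18} = \frac{4301}{-2160 + 18} = \frac{4301}{-2142} = 4301 \left(- \frac{1}{2142}\right) = - \frac{253}{126} \approx -2.0079$)
$\frac{1}{w} = \frac{1}{- \frac{253}{126}} = - \frac{126}{253}$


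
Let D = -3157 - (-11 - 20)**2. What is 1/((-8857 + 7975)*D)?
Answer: 1/3632076 ≈ 2.7532e-7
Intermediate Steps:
D = -4118 (D = -3157 - 1*(-31)**2 = -3157 - 1*961 = -3157 - 961 = -4118)
1/((-8857 + 7975)*D) = 1/((-8857 + 7975)*(-4118)) = -1/4118/(-882) = -1/882*(-1/4118) = 1/3632076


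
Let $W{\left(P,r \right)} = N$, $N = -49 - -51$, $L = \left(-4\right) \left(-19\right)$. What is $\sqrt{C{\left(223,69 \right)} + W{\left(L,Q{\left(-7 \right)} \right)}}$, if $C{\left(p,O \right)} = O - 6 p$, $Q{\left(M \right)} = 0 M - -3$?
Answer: $i \sqrt{1267} \approx 35.595 i$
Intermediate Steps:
$Q{\left(M \right)} = 3$ ($Q{\left(M \right)} = 0 + 3 = 3$)
$L = 76$
$N = 2$ ($N = -49 + 51 = 2$)
$W{\left(P,r \right)} = 2$
$\sqrt{C{\left(223,69 \right)} + W{\left(L,Q{\left(-7 \right)} \right)}} = \sqrt{\left(69 - 1338\right) + 2} = \sqrt{-1269 + 2} = \sqrt{-1267} = i \sqrt{1267}$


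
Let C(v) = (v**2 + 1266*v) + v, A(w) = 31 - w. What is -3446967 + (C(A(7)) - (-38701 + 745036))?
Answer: -4122318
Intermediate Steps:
C(v) = v**2 + 1267*v
-3446967 + (C(A(7)) - (-38701 + 745036)) = -3446967 + ((31 - 1*7)*(1267 + (31 - 1*7)) - (-38701 + 745036)) = -3446967 + ((31 - 7)*(1267 + (31 - 7)) - 1*706335) = -3446967 + (24*(1267 + 24) - 706335) = -3446967 + (24*1291 - 706335) = -3446967 + (30984 - 706335) = -3446967 - 675351 = -4122318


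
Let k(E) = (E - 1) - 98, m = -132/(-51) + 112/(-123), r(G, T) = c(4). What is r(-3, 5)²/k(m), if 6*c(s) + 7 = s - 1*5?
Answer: -11152/610503 ≈ -0.018267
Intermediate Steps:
c(s) = -2 + s/6 (c(s) = -7/6 + (s - 1*5)/6 = -7/6 + (s - 5)/6 = -7/6 + (-5 + s)/6 = -7/6 + (-⅚ + s/6) = -2 + s/6)
r(G, T) = -4/3 (r(G, T) = -2 + (⅙)*4 = -2 + ⅔ = -4/3)
m = 3508/2091 (m = -132*(-1/51) + 112*(-1/123) = 44/17 - 112/123 = 3508/2091 ≈ 1.6777)
k(E) = -99 + E (k(E) = (-1 + E) - 98 = -99 + E)
r(-3, 5)²/k(m) = (-4/3)²/(-99 + 3508/2091) = 16/(9*(-203501/2091)) = (16/9)*(-2091/203501) = -11152/610503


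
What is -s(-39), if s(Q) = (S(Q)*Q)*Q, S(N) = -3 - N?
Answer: -54756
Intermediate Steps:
s(Q) = Q²*(-3 - Q) (s(Q) = ((-3 - Q)*Q)*Q = (Q*(-3 - Q))*Q = Q²*(-3 - Q))
-s(-39) = -(-39)²*(-3 - 1*(-39)) = -1521*(-3 + 39) = -1521*36 = -1*54756 = -54756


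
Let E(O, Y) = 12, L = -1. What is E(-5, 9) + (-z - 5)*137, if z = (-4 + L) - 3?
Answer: 423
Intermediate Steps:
z = -8 (z = (-4 - 1) - 3 = -5 - 3 = -8)
E(-5, 9) + (-z - 5)*137 = 12 + (-1*(-8) - 5)*137 = 12 + (8 - 5)*137 = 12 + 3*137 = 12 + 411 = 423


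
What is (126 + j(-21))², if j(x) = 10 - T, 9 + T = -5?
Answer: 22500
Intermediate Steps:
T = -14 (T = -9 - 5 = -14)
j(x) = 24 (j(x) = 10 - 1*(-14) = 10 + 14 = 24)
(126 + j(-21))² = (126 + 24)² = 150² = 22500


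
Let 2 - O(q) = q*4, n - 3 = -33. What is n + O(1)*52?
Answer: -134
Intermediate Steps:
n = -30 (n = 3 - 33 = -30)
O(q) = 2 - 4*q (O(q) = 2 - q*4 = 2 - 4*q)
n + O(1)*52 = -30 + (2 - 4*1)*52 = -30 + (2 - 4)*52 = -30 - 2*52 = -30 - 104 = -134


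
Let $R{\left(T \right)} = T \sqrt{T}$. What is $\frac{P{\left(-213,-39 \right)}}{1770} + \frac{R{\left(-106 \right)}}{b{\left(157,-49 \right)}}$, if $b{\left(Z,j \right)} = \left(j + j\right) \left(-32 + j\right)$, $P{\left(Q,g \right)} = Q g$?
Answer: $\frac{2769}{590} - \frac{53 i \sqrt{106}}{3969} \approx 4.6932 - 0.13748 i$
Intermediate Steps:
$R{\left(T \right)} = T^{\frac{3}{2}}$
$b{\left(Z,j \right)} = 2 j \left(-32 + j\right)$
$\frac{P{\left(-213,-39 \right)}}{1770} + \frac{R{\left(-106 \right)}}{b{\left(157,-49 \right)}} = \frac{\left(-213\right) \left(-39\right)}{1770} + \frac{\left(-106\right)^{\frac{3}{2}}}{2 \left(-49\right) \left(-32 - 49\right)} = 8307 \cdot \frac{1}{1770} + \frac{\left(-106\right) i \sqrt{106}}{2 \left(-49\right) \left(-81\right)} = \frac{2769}{590} + \frac{\left(-106\right) i \sqrt{106}}{7938} = \frac{2769}{590} + - 106 i \sqrt{106} \cdot \frac{1}{7938} = \frac{2769}{590} - \frac{53 i \sqrt{106}}{3969}$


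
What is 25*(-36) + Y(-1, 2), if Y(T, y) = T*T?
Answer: -899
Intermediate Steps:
Y(T, y) = T**2
25*(-36) + Y(-1, 2) = 25*(-36) + (-1)**2 = -900 + 1 = -899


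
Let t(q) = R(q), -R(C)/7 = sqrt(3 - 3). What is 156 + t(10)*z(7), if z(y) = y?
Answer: 156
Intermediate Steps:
R(C) = 0 (R(C) = -7*sqrt(3 - 3) = -7*sqrt(0) = -7*0 = 0)
t(q) = 0
156 + t(10)*z(7) = 156 + 0*7 = 156 + 0 = 156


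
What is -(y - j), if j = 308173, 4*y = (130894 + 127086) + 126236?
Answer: 212119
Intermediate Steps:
y = 96054 (y = ((130894 + 127086) + 126236)/4 = (257980 + 126236)/4 = (¼)*384216 = 96054)
-(y - j) = -(96054 - 1*308173) = -(96054 - 308173) = -1*(-212119) = 212119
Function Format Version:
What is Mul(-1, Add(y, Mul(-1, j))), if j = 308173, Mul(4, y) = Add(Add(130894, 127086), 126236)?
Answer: 212119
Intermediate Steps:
y = 96054 (y = Mul(Rational(1, 4), Add(Add(130894, 127086), 126236)) = Mul(Rational(1, 4), Add(257980, 126236)) = Mul(Rational(1, 4), 384216) = 96054)
Mul(-1, Add(y, Mul(-1, j))) = Mul(-1, Add(96054, Mul(-1, 308173))) = Mul(-1, Add(96054, -308173)) = Mul(-1, -212119) = 212119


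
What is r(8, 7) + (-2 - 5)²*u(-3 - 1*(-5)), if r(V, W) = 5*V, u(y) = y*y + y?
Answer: 334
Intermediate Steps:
u(y) = y + y² (u(y) = y² + y = y + y²)
r(8, 7) + (-2 - 5)²*u(-3 - 1*(-5)) = 5*8 + (-2 - 5)²*((-3 - 1*(-5))*(1 + (-3 - 1*(-5)))) = 40 + (-7)²*((-3 + 5)*(1 + (-3 + 5))) = 40 + 49*(2*(1 + 2)) = 40 + 49*(2*3) = 40 + 49*6 = 40 + 294 = 334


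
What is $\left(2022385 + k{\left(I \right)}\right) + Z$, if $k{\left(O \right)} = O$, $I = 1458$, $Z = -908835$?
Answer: $1115008$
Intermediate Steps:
$\left(2022385 + k{\left(I \right)}\right) + Z = \left(2022385 + 1458\right) - 908835 = 2023843 - 908835 = 1115008$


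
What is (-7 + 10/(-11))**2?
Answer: 7569/121 ≈ 62.554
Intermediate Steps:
(-7 + 10/(-11))**2 = (-7 + 10*(-1/11))**2 = (-7 - 10/11)**2 = (-87/11)**2 = 7569/121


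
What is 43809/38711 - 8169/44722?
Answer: 1642995939/1731233342 ≈ 0.94903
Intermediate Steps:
43809/38711 - 8169/44722 = 1642995939/1731233342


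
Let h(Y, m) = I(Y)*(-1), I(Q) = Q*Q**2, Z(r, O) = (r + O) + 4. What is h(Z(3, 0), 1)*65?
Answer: -22295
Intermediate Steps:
Z(r, O) = 4 + O + r (Z(r, O) = (O + r) + 4 = 4 + O + r)
I(Q) = Q**3
h(Y, m) = -Y**3 (h(Y, m) = Y**3*(-1) = -Y**3)
h(Z(3, 0), 1)*65 = -(4 + 0 + 3)**3*65 = -1*7**3*65 = -1*343*65 = -343*65 = -22295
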